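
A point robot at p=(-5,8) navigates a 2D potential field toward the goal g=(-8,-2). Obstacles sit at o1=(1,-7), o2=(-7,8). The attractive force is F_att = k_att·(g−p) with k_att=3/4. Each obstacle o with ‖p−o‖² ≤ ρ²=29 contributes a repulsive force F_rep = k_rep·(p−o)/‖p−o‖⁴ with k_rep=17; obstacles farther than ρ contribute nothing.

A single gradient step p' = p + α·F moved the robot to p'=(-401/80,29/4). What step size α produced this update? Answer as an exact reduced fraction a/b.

α = 1/10

F_att = 3/4·(g−p) = 3/4·(-3,-10) = (-2.2500,-7.5000)
o1: d²=261 > ρ²=29 → inactive
o2: d²=4 ≤ ρ²=29; F_rep = 17·(2,0)/4² = (2.1250,0.0000)
F = F_att + ΣF_rep = (-0.1250,-7.5000)
Δp = p'−p = (-0.0125,-0.7500); α = Δx/Fx = (-1/80) / (-1/8) = 1/10
check: Δy/Fy = (-3/4) / (-15/2) = 1/10 ✓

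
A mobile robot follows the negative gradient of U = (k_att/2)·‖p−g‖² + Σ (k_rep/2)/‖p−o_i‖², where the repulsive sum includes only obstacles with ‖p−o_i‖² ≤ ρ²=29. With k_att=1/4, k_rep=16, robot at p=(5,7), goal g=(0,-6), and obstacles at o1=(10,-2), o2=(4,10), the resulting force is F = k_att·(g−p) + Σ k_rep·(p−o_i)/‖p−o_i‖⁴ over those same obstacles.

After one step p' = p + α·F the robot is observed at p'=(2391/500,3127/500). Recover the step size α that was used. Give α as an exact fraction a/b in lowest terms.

α = 1/5

F_att = 1/4·(g−p) = 1/4·(-5,-13) = (-1.2500,-3.2500)
o1: d²=106 > ρ²=29 → inactive
o2: d²=10 ≤ ρ²=29; F_rep = 16·(1,-3)/10² = (0.1600,-0.4800)
F = F_att + ΣF_rep = (-1.0900,-3.7300)
Δp = p'−p = (-0.2180,-0.7460); α = Δx/Fx = (-109/500) / (-109/100) = 1/5
check: Δy/Fy = (-373/500) / (-373/100) = 1/5 ✓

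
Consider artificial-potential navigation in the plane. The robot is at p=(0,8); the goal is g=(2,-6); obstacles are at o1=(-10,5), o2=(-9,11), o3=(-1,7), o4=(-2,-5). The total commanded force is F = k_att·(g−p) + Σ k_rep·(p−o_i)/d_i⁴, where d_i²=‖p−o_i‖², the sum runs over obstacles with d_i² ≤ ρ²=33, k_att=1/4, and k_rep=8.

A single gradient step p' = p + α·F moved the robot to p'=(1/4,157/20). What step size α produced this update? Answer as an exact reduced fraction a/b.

F_att = 1/4·(g−p) = 1/4·(2,-14) = (0.5000,-3.5000)
o1: d²=109 > ρ²=33 → inactive
o2: d²=90 > ρ²=33 → inactive
o3: d²=2 ≤ ρ²=33; F_rep = 8·(1,1)/2² = (2.0000,2.0000)
o4: d²=173 > ρ²=33 → inactive
F = F_att + ΣF_rep = (2.5000,-1.5000)
Δp = p'−p = (0.2500,-0.1500); α = Δx/Fx = (1/4) / (5/2) = 1/10
check: Δy/Fy = (-3/20) / (-3/2) = 1/10 ✓

α = 1/10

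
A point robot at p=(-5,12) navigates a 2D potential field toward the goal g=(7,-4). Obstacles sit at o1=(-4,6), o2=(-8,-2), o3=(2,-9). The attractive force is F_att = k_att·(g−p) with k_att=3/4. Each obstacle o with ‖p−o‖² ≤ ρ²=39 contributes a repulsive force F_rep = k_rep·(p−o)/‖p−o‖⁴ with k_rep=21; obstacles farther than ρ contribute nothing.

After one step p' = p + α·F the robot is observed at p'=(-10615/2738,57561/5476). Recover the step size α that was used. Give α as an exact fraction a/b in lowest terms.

F_att = 3/4·(g−p) = 3/4·(12,-16) = (9.0000,-12.0000)
o1: d²=37 ≤ ρ²=39; F_rep = 21·(-1,6)/37² = (-0.0153,0.0920)
o2: d²=205 > ρ²=39 → inactive
o3: d²=490 > ρ²=39 → inactive
F = F_att + ΣF_rep = (8.9847,-11.9080)
Δp = p'−p = (1.1231,-1.4885); α = Δx/Fx = (3075/2738) / (12300/1369) = 1/8
check: Δy/Fy = (-8151/5476) / (-16302/1369) = 1/8 ✓

α = 1/8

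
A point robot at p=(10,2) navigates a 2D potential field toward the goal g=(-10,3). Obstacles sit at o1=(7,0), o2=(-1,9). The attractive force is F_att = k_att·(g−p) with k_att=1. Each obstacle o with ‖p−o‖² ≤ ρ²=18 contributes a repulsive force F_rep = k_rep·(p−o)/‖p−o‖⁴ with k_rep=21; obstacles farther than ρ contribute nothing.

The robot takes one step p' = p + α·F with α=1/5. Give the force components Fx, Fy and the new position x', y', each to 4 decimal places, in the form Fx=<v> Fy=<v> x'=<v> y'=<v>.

F_att = 1·(g−p) = 1·(-20,1) = (-20.0000,1.0000)
o1: d²=13 ≤ ρ²=18; F_rep = 21·(3,2)/13² = (0.3728,0.2485)
o2: d²=170 > ρ²=18 → inactive
F = F_att + ΣF_rep = (-19.6272,1.2485)
p' = p + 1/5·F = (6.0746,2.2497)

Fx=-19.6272 Fy=1.2485 x'=6.0746 y'=2.2497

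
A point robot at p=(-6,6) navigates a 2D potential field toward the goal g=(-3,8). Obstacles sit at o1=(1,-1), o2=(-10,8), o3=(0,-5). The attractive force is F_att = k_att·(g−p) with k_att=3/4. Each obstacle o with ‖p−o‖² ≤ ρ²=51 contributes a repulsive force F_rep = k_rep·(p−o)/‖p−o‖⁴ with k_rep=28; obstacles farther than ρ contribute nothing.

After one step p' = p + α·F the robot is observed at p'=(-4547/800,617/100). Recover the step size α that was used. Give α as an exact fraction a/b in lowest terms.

F_att = 3/4·(g−p) = 3/4·(3,2) = (2.2500,1.5000)
o1: d²=98 > ρ²=51 → inactive
o2: d²=20 ≤ ρ²=51; F_rep = 28·(4,-2)/20² = (0.2800,-0.1400)
o3: d²=157 > ρ²=51 → inactive
F = F_att + ΣF_rep = (2.5300,1.3600)
Δp = p'−p = (0.3162,0.1700); α = Δx/Fx = (253/800) / (253/100) = 1/8
check: Δy/Fy = (17/100) / (34/25) = 1/8 ✓

α = 1/8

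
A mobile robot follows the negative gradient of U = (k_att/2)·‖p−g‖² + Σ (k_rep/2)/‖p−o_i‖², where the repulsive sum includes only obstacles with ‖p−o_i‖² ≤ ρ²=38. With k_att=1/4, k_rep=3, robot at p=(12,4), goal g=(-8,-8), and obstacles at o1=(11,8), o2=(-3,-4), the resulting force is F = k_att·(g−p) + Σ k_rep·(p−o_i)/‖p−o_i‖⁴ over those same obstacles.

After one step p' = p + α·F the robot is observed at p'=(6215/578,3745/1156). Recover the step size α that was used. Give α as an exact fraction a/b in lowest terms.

α = 1/4

F_att = 1/4·(g−p) = 1/4·(-20,-12) = (-5.0000,-3.0000)
o1: d²=17 ≤ ρ²=38; F_rep = 3·(1,-4)/17² = (0.0104,-0.0415)
o2: d²=289 > ρ²=38 → inactive
F = F_att + ΣF_rep = (-4.9896,-3.0415)
Δp = p'−p = (-1.2474,-0.7604); α = Δx/Fx = (-721/578) / (-1442/289) = 1/4
check: Δy/Fy = (-879/1156) / (-879/289) = 1/4 ✓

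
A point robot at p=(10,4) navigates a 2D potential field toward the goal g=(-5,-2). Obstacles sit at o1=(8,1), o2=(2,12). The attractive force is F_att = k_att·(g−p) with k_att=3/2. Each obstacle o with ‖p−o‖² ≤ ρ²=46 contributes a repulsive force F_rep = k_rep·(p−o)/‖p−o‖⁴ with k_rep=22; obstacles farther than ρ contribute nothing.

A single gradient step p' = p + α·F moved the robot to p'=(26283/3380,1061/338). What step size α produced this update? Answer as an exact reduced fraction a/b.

α = 1/10

F_att = 3/2·(g−p) = 3/2·(-15,-6) = (-22.5000,-9.0000)
o1: d²=13 ≤ ρ²=46; F_rep = 22·(2,3)/13² = (0.2604,0.3905)
o2: d²=128 > ρ²=46 → inactive
F = F_att + ΣF_rep = (-22.2396,-8.6095)
Δp = p'−p = (-2.2240,-0.8609); α = Δx/Fx = (-7517/3380) / (-7517/338) = 1/10
check: Δy/Fy = (-291/338) / (-1455/169) = 1/10 ✓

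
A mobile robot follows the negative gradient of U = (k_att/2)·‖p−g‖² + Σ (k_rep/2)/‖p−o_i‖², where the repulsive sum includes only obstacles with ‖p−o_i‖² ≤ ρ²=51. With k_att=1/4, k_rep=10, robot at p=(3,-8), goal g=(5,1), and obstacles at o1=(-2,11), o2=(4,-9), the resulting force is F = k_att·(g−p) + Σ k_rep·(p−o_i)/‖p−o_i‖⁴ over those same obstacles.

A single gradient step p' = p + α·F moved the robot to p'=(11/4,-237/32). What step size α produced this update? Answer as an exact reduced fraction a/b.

F_att = 1/4·(g−p) = 1/4·(2,9) = (0.5000,2.2500)
o1: d²=386 > ρ²=51 → inactive
o2: d²=2 ≤ ρ²=51; F_rep = 10·(-1,1)/2² = (-2.5000,2.5000)
F = F_att + ΣF_rep = (-2.0000,4.7500)
Δp = p'−p = (-0.2500,0.5938); α = Δx/Fx = (-1/4) / (-2) = 1/8
check: Δy/Fy = (19/32) / (19/4) = 1/8 ✓

α = 1/8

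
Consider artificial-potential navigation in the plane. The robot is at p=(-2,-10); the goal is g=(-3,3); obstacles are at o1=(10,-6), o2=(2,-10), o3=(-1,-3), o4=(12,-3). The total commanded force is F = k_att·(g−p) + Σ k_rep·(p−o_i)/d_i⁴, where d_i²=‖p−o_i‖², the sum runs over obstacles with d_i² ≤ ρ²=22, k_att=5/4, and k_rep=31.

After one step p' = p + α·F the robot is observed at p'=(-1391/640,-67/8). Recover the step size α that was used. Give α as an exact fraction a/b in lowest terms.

F_att = 5/4·(g−p) = 5/4·(-1,13) = (-1.2500,16.2500)
o1: d²=160 > ρ²=22 → inactive
o2: d²=16 ≤ ρ²=22; F_rep = 31·(-4,0)/16² = (-0.4844,0.0000)
o3: d²=50 > ρ²=22 → inactive
o4: d²=245 > ρ²=22 → inactive
F = F_att + ΣF_rep = (-1.7344,16.2500)
Δp = p'−p = (-0.1734,1.6250); α = Δx/Fx = (-111/640) / (-111/64) = 1/10
check: Δy/Fy = (13/8) / (65/4) = 1/10 ✓

α = 1/10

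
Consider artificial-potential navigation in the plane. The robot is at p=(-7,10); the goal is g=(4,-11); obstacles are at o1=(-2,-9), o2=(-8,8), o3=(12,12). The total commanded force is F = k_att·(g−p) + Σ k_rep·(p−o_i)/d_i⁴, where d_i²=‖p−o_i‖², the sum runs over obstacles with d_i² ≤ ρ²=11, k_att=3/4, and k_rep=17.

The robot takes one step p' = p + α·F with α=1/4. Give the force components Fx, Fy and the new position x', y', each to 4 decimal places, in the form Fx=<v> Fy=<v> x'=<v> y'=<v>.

F_att = 3/4·(g−p) = 3/4·(11,-21) = (8.2500,-15.7500)
o1: d²=386 > ρ²=11 → inactive
o2: d²=5 ≤ ρ²=11; F_rep = 17·(1,2)/5² = (0.6800,1.3600)
o3: d²=365 > ρ²=11 → inactive
F = F_att + ΣF_rep = (8.9300,-14.3900)
p' = p + 1/4·F = (-4.7675,6.4025)

Fx=8.9300 Fy=-14.3900 x'=-4.7675 y'=6.4025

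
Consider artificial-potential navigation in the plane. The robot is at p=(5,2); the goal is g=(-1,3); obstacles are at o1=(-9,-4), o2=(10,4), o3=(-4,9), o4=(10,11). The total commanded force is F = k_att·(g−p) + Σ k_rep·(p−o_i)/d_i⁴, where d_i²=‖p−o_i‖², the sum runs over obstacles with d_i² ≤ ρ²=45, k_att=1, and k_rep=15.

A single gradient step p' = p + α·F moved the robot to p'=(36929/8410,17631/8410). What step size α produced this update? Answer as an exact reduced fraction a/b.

α = 1/10

F_att = 1·(g−p) = 1·(-6,1) = (-6.0000,1.0000)
o1: d²=232 > ρ²=45 → inactive
o2: d²=29 ≤ ρ²=45; F_rep = 15·(-5,-2)/29² = (-0.0892,-0.0357)
o3: d²=130 > ρ²=45 → inactive
o4: d²=106 > ρ²=45 → inactive
F = F_att + ΣF_rep = (-6.0892,0.9643)
Δp = p'−p = (-0.6089,0.0964); α = Δx/Fx = (-5121/8410) / (-5121/841) = 1/10
check: Δy/Fy = (811/8410) / (811/841) = 1/10 ✓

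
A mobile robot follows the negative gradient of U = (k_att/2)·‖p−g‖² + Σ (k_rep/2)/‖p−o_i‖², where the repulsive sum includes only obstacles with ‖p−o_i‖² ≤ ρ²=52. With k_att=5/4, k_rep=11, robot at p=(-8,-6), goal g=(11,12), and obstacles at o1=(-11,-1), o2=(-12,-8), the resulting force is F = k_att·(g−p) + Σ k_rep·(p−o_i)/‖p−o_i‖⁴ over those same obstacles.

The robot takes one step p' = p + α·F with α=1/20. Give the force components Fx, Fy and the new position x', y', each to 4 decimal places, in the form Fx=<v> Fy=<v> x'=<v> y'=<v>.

F_att = 5/4·(g−p) = 5/4·(19,18) = (23.7500,22.5000)
o1: d²=34 ≤ ρ²=52; F_rep = 11·(3,-5)/34² = (0.0285,-0.0476)
o2: d²=20 ≤ ρ²=52; F_rep = 11·(4,2)/20² = (0.1100,0.0550)
F = F_att + ΣF_rep = (23.8885,22.5074)
p' = p + 1/20·F = (-6.8056,-4.8746)

Fx=23.8885 Fy=22.5074 x'=-6.8056 y'=-4.8746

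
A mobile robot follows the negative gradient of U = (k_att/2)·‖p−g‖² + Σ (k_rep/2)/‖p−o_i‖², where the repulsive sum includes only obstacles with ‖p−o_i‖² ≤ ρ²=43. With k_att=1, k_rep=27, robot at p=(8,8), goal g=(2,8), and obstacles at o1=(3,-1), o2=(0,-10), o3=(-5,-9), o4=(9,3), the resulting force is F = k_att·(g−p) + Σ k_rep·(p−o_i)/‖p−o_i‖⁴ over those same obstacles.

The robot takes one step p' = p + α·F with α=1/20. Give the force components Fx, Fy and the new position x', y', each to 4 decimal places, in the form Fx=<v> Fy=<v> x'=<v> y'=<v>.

Fx=-6.0399 Fy=0.1997 x'=7.6980 y'=8.0100

F_att = 1·(g−p) = 1·(-6,0) = (-6.0000,0.0000)
o1: d²=106 > ρ²=43 → inactive
o2: d²=388 > ρ²=43 → inactive
o3: d²=458 > ρ²=43 → inactive
o4: d²=26 ≤ ρ²=43; F_rep = 27·(-1,5)/26² = (-0.0399,0.1997)
F = F_att + ΣF_rep = (-6.0399,0.1997)
p' = p + 1/20·F = (7.6980,8.0100)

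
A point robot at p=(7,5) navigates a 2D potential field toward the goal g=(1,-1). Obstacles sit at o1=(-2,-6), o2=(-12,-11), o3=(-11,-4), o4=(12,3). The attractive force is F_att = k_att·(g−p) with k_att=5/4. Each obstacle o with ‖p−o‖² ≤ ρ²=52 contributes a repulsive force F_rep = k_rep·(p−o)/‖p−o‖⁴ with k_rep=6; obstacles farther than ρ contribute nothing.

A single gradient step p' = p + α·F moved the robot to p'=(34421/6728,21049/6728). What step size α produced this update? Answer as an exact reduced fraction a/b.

F_att = 5/4·(g−p) = 5/4·(-6,-6) = (-7.5000,-7.5000)
o1: d²=202 > ρ²=52 → inactive
o2: d²=617 > ρ²=52 → inactive
o3: d²=405 > ρ²=52 → inactive
o4: d²=29 ≤ ρ²=52; F_rep = 6·(-5,2)/29² = (-0.0357,0.0143)
F = F_att + ΣF_rep = (-7.5357,-7.4857)
Δp = p'−p = (-1.8839,-1.8714); α = Δx/Fx = (-12675/6728) / (-12675/1682) = 1/4
check: Δy/Fy = (-12591/6728) / (-12591/1682) = 1/4 ✓

α = 1/4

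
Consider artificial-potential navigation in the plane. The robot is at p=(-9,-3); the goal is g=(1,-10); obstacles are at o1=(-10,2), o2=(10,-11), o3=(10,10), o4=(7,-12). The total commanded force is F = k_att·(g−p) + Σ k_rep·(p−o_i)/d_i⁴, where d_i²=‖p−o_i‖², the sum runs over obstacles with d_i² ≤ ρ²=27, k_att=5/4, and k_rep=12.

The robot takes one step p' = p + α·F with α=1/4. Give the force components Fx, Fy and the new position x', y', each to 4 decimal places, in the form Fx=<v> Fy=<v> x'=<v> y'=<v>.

Fx=12.5178 Fy=-8.8388 x'=-5.8706 y'=-5.2097

F_att = 5/4·(g−p) = 5/4·(10,-7) = (12.5000,-8.7500)
o1: d²=26 ≤ ρ²=27; F_rep = 12·(1,-5)/26² = (0.0178,-0.0888)
o2: d²=425 > ρ²=27 → inactive
o3: d²=530 > ρ²=27 → inactive
o4: d²=337 > ρ²=27 → inactive
F = F_att + ΣF_rep = (12.5178,-8.8388)
p' = p + 1/4·F = (-5.8706,-5.2097)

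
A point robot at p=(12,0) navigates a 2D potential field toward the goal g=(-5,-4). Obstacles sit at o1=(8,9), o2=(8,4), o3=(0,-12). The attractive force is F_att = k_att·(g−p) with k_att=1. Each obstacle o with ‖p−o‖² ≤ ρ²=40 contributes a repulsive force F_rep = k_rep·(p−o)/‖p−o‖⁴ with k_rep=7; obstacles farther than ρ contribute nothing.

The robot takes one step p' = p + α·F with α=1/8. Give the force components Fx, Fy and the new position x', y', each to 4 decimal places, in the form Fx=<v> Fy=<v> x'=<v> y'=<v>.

F_att = 1·(g−p) = 1·(-17,-4) = (-17.0000,-4.0000)
o1: d²=97 > ρ²=40 → inactive
o2: d²=32 ≤ ρ²=40; F_rep = 7·(4,-4)/32² = (0.0273,-0.0273)
o3: d²=288 > ρ²=40 → inactive
F = F_att + ΣF_rep = (-16.9727,-4.0273)
p' = p + 1/8·F = (9.8784,-0.5034)

Fx=-16.9727 Fy=-4.0273 x'=9.8784 y'=-0.5034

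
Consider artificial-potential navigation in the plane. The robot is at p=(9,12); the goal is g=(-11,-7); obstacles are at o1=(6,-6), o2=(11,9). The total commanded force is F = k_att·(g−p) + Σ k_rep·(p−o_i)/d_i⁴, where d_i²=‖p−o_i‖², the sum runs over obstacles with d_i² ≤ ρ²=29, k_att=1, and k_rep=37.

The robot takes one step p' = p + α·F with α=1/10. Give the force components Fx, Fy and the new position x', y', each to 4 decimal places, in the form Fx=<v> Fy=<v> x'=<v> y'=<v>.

Fx=-20.4379 Fy=-18.3432 x'=6.9562 y'=10.1657

F_att = 1·(g−p) = 1·(-20,-19) = (-20.0000,-19.0000)
o1: d²=333 > ρ²=29 → inactive
o2: d²=13 ≤ ρ²=29; F_rep = 37·(-2,3)/13² = (-0.4379,0.6568)
F = F_att + ΣF_rep = (-20.4379,-18.3432)
p' = p + 1/10·F = (6.9562,10.1657)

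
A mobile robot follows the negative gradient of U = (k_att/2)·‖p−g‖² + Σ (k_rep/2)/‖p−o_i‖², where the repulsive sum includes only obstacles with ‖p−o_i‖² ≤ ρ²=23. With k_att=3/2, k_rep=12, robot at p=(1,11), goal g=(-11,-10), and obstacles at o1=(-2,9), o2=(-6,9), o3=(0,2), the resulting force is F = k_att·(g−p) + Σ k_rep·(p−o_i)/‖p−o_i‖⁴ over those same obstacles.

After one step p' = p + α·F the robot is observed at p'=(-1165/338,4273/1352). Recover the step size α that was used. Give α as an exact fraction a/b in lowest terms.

α = 1/4

F_att = 3/2·(g−p) = 3/2·(-12,-21) = (-18.0000,-31.5000)
o1: d²=13 ≤ ρ²=23; F_rep = 12·(3,2)/13² = (0.2130,0.1420)
o2: d²=53 > ρ²=23 → inactive
o3: d²=82 > ρ²=23 → inactive
F = F_att + ΣF_rep = (-17.7870,-31.3580)
Δp = p'−p = (-4.4467,-7.8395); α = Δx/Fx = (-1503/338) / (-3006/169) = 1/4
check: Δy/Fy = (-10599/1352) / (-10599/338) = 1/4 ✓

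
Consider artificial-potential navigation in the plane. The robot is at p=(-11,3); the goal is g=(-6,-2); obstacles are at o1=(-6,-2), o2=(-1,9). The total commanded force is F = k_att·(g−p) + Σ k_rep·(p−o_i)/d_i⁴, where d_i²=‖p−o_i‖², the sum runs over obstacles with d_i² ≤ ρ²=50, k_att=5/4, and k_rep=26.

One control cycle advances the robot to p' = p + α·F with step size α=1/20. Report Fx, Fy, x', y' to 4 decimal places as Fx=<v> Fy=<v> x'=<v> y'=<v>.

Fx=6.1980 Fy=-6.1980 x'=-10.6901 y'=2.6901

F_att = 5/4·(g−p) = 5/4·(5,-5) = (6.2500,-6.2500)
o1: d²=50 ≤ ρ²=50; F_rep = 26·(-5,5)/50² = (-0.0520,0.0520)
o2: d²=136 > ρ²=50 → inactive
F = F_att + ΣF_rep = (6.1980,-6.1980)
p' = p + 1/20·F = (-10.6901,2.6901)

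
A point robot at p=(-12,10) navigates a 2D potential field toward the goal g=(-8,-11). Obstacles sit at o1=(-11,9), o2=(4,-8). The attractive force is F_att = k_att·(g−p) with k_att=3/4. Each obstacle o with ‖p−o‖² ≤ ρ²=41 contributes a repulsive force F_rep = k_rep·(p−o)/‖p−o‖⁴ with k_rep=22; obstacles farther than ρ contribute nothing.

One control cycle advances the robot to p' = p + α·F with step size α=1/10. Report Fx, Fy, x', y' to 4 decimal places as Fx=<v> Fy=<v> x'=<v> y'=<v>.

Fx=-2.5000 Fy=-10.2500 x'=-12.2500 y'=8.9750

F_att = 3/4·(g−p) = 3/4·(4,-21) = (3.0000,-15.7500)
o1: d²=2 ≤ ρ²=41; F_rep = 22·(-1,1)/2² = (-5.5000,5.5000)
o2: d²=580 > ρ²=41 → inactive
F = F_att + ΣF_rep = (-2.5000,-10.2500)
p' = p + 1/10·F = (-12.2500,8.9750)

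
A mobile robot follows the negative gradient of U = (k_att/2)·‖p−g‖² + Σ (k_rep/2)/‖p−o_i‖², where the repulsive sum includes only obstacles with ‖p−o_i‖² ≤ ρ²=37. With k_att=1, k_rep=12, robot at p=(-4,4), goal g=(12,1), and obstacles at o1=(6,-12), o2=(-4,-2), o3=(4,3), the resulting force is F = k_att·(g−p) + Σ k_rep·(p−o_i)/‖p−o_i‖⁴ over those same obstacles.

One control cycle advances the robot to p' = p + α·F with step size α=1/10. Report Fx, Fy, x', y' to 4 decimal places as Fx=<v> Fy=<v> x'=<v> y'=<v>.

F_att = 1·(g−p) = 1·(16,-3) = (16.0000,-3.0000)
o1: d²=356 > ρ²=37 → inactive
o2: d²=36 ≤ ρ²=37; F_rep = 12·(0,6)/36² = (0.0000,0.0556)
o3: d²=65 > ρ²=37 → inactive
F = F_att + ΣF_rep = (16.0000,-2.9444)
p' = p + 1/10·F = (-2.4000,3.7056)

Fx=16.0000 Fy=-2.9444 x'=-2.4000 y'=3.7056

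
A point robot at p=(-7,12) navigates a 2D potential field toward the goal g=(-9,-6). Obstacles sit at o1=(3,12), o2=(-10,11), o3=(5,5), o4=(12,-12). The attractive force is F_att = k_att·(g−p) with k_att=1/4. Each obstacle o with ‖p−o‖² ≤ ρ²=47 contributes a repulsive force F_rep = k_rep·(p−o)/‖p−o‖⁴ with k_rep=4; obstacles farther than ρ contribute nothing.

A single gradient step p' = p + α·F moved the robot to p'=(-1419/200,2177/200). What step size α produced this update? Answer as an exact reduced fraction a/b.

α = 1/4

F_att = 1/4·(g−p) = 1/4·(-2,-18) = (-0.5000,-4.5000)
o1: d²=100 > ρ²=47 → inactive
o2: d²=10 ≤ ρ²=47; F_rep = 4·(3,1)/10² = (0.1200,0.0400)
o3: d²=193 > ρ²=47 → inactive
o4: d²=937 > ρ²=47 → inactive
F = F_att + ΣF_rep = (-0.3800,-4.4600)
Δp = p'−p = (-0.0950,-1.1150); α = Δx/Fx = (-19/200) / (-19/50) = 1/4
check: Δy/Fy = (-223/200) / (-223/50) = 1/4 ✓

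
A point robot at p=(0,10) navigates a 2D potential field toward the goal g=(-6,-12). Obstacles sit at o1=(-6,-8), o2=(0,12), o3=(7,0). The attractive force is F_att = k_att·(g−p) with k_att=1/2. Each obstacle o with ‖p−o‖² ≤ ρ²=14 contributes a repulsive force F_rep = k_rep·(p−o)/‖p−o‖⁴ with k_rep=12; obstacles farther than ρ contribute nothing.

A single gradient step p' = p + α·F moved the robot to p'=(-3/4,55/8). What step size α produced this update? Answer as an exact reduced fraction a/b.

F_att = 1/2·(g−p) = 1/2·(-6,-22) = (-3.0000,-11.0000)
o1: d²=360 > ρ²=14 → inactive
o2: d²=4 ≤ ρ²=14; F_rep = 12·(0,-2)/4² = (0.0000,-1.5000)
o3: d²=149 > ρ²=14 → inactive
F = F_att + ΣF_rep = (-3.0000,-12.5000)
Δp = p'−p = (-0.7500,-3.1250); α = Δx/Fx = (-3/4) / (-3) = 1/4
check: Δy/Fy = (-25/8) / (-25/2) = 1/4 ✓

α = 1/4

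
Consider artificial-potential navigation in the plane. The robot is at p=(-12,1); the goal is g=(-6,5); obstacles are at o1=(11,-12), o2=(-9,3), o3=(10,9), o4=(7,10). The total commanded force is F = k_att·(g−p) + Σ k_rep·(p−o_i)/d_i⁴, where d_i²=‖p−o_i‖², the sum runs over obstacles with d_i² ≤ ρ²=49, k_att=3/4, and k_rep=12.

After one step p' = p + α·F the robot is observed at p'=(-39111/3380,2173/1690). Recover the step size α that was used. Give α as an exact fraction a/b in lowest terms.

α = 1/10

F_att = 3/4·(g−p) = 3/4·(6,4) = (4.5000,3.0000)
o1: d²=698 > ρ²=49 → inactive
o2: d²=13 ≤ ρ²=49; F_rep = 12·(-3,-2)/13² = (-0.2130,-0.1420)
o3: d²=548 > ρ²=49 → inactive
o4: d²=442 > ρ²=49 → inactive
F = F_att + ΣF_rep = (4.2870,2.8580)
Δp = p'−p = (0.4287,0.2858); α = Δx/Fx = (1449/3380) / (1449/338) = 1/10
check: Δy/Fy = (483/1690) / (483/169) = 1/10 ✓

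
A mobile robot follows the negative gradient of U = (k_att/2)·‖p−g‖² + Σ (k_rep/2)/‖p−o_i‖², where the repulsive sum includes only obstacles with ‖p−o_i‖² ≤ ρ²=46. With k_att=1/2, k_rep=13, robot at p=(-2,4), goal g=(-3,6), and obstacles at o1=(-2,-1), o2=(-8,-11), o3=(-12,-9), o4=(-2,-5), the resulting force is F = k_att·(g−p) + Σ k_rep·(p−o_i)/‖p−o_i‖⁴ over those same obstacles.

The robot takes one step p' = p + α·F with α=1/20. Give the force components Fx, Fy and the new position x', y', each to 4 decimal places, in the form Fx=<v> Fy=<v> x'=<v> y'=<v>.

Fx=-0.5000 Fy=1.1040 x'=-2.0250 y'=4.0552

F_att = 1/2·(g−p) = 1/2·(-1,2) = (-0.5000,1.0000)
o1: d²=25 ≤ ρ²=46; F_rep = 13·(0,5)/25² = (0.0000,0.1040)
o2: d²=261 > ρ²=46 → inactive
o3: d²=269 > ρ²=46 → inactive
o4: d²=81 > ρ²=46 → inactive
F = F_att + ΣF_rep = (-0.5000,1.1040)
p' = p + 1/20·F = (-2.0250,4.0552)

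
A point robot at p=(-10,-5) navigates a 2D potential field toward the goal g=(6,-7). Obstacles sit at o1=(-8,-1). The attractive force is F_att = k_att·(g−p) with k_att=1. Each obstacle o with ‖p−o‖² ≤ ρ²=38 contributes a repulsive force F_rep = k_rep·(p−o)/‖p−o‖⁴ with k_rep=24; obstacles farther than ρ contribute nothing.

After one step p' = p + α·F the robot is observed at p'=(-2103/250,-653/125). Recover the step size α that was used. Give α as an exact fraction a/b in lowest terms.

F_att = 1·(g−p) = 1·(16,-2) = (16.0000,-2.0000)
o1: d²=20 ≤ ρ²=38; F_rep = 24·(-2,-4)/20² = (-0.1200,-0.2400)
F = F_att + ΣF_rep = (15.8800,-2.2400)
Δp = p'−p = (1.5880,-0.2240); α = Δx/Fx = (397/250) / (397/25) = 1/10
check: Δy/Fy = (-28/125) / (-56/25) = 1/10 ✓

α = 1/10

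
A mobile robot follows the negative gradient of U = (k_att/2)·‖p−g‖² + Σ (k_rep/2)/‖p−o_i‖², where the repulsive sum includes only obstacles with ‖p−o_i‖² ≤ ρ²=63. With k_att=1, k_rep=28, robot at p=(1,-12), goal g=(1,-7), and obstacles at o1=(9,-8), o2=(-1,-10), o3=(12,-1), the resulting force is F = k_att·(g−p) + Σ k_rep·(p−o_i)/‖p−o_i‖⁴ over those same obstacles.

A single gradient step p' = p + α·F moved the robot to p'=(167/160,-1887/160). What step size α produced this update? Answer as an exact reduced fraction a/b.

α = 1/20

F_att = 1·(g−p) = 1·(0,5) = (0.0000,5.0000)
o1: d²=80 > ρ²=63 → inactive
o2: d²=8 ≤ ρ²=63; F_rep = 28·(2,-2)/8² = (0.8750,-0.8750)
o3: d²=242 > ρ²=63 → inactive
F = F_att + ΣF_rep = (0.8750,4.1250)
Δp = p'−p = (0.0437,0.2062); α = Δx/Fx = (7/160) / (7/8) = 1/20
check: Δy/Fy = (33/160) / (33/8) = 1/20 ✓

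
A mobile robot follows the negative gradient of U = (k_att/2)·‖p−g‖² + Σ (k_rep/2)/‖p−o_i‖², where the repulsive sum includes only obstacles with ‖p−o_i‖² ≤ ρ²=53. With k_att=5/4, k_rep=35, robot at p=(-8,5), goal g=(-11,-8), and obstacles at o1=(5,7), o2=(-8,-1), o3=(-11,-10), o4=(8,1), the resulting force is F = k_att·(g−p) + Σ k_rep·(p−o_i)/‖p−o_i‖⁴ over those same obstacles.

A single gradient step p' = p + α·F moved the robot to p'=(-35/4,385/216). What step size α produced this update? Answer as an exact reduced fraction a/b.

α = 1/5

F_att = 5/4·(g−p) = 5/4·(-3,-13) = (-3.7500,-16.2500)
o1: d²=173 > ρ²=53 → inactive
o2: d²=36 ≤ ρ²=53; F_rep = 35·(0,6)/36² = (0.0000,0.1620)
o3: d²=234 > ρ²=53 → inactive
o4: d²=272 > ρ²=53 → inactive
F = F_att + ΣF_rep = (-3.7500,-16.0880)
Δp = p'−p = (-0.7500,-3.2176); α = Δx/Fx = (-3/4) / (-15/4) = 1/5
check: Δy/Fy = (-695/216) / (-3475/216) = 1/5 ✓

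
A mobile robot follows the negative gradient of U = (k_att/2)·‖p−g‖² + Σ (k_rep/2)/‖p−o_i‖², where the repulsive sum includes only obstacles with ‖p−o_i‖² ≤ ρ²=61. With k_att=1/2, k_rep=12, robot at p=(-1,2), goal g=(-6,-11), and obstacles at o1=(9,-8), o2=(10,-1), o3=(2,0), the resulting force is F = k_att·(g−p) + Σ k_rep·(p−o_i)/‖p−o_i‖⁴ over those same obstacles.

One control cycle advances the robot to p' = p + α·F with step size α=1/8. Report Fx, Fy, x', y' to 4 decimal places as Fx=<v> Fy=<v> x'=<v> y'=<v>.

Fx=-2.7130 Fy=-6.3580 x'=-1.3391 y'=1.2053

F_att = 1/2·(g−p) = 1/2·(-5,-13) = (-2.5000,-6.5000)
o1: d²=200 > ρ²=61 → inactive
o2: d²=130 > ρ²=61 → inactive
o3: d²=13 ≤ ρ²=61; F_rep = 12·(-3,2)/13² = (-0.2130,0.1420)
F = F_att + ΣF_rep = (-2.7130,-6.3580)
p' = p + 1/8·F = (-1.3391,1.2053)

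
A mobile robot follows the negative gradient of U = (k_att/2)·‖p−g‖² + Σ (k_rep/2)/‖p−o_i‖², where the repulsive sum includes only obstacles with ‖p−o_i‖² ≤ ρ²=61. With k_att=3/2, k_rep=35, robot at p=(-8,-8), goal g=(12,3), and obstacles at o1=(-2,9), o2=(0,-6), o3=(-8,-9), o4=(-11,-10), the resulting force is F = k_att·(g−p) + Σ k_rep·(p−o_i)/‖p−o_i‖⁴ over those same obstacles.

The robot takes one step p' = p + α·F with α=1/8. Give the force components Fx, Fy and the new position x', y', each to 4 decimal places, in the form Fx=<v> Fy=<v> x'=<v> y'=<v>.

Fx=30.6213 Fy=51.9142 x'=-4.1723 y'=-1.5107

F_att = 3/2·(g−p) = 3/2·(20,11) = (30.0000,16.5000)
o1: d²=325 > ρ²=61 → inactive
o2: d²=68 > ρ²=61 → inactive
o3: d²=1 ≤ ρ²=61; F_rep = 35·(0,1)/1² = (0.0000,35.0000)
o4: d²=13 ≤ ρ²=61; F_rep = 35·(3,2)/13² = (0.6213,0.4142)
F = F_att + ΣF_rep = (30.6213,51.9142)
p' = p + 1/8·F = (-4.1723,-1.5107)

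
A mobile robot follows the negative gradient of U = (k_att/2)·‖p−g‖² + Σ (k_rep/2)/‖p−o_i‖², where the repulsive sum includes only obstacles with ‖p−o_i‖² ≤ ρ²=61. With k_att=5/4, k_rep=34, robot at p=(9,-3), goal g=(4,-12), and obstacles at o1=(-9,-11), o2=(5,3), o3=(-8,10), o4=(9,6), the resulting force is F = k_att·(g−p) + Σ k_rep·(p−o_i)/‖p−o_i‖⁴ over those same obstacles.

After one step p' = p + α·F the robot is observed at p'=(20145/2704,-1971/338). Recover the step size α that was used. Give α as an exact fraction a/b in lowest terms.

α = 1/4

F_att = 5/4·(g−p) = 5/4·(-5,-9) = (-6.2500,-11.2500)
o1: d²=388 > ρ²=61 → inactive
o2: d²=52 ≤ ρ²=61; F_rep = 34·(4,-6)/52² = (0.0503,-0.0754)
o3: d²=458 > ρ²=61 → inactive
o4: d²=81 > ρ²=61 → inactive
F = F_att + ΣF_rep = (-6.1997,-11.3254)
Δp = p'−p = (-1.5499,-2.8314); α = Δx/Fx = (-4191/2704) / (-4191/676) = 1/4
check: Δy/Fy = (-957/338) / (-1914/169) = 1/4 ✓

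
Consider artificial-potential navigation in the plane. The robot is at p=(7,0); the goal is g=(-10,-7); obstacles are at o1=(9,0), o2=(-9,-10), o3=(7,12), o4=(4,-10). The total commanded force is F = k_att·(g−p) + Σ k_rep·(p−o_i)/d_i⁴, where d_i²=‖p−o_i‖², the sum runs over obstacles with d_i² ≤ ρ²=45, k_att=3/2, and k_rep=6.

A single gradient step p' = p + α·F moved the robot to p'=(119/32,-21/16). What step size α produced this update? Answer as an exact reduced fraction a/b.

F_att = 3/2·(g−p) = 3/2·(-17,-7) = (-25.5000,-10.5000)
o1: d²=4 ≤ ρ²=45; F_rep = 6·(-2,0)/4² = (-0.7500,0.0000)
o2: d²=356 > ρ²=45 → inactive
o3: d²=144 > ρ²=45 → inactive
o4: d²=109 > ρ²=45 → inactive
F = F_att + ΣF_rep = (-26.2500,-10.5000)
Δp = p'−p = (-3.2812,-1.3125); α = Δx/Fx = (-105/32) / (-105/4) = 1/8
check: Δy/Fy = (-21/16) / (-21/2) = 1/8 ✓

α = 1/8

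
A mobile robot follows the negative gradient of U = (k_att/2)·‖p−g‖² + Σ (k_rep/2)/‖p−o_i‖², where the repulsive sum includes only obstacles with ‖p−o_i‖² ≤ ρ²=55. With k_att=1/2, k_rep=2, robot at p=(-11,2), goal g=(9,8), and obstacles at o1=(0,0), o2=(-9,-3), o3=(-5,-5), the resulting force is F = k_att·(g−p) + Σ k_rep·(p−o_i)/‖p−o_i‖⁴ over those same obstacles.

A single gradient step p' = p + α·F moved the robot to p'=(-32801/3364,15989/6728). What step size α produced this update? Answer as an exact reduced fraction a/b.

F_att = 1/2·(g−p) = 1/2·(20,6) = (10.0000,3.0000)
o1: d²=125 > ρ²=55 → inactive
o2: d²=29 ≤ ρ²=55; F_rep = 2·(-2,5)/29² = (-0.0048,0.0119)
o3: d²=85 > ρ²=55 → inactive
F = F_att + ΣF_rep = (9.9952,3.0119)
Δp = p'−p = (1.2494,0.3765); α = Δx/Fx = (4203/3364) / (8406/841) = 1/8
check: Δy/Fy = (2533/6728) / (2533/841) = 1/8 ✓

α = 1/8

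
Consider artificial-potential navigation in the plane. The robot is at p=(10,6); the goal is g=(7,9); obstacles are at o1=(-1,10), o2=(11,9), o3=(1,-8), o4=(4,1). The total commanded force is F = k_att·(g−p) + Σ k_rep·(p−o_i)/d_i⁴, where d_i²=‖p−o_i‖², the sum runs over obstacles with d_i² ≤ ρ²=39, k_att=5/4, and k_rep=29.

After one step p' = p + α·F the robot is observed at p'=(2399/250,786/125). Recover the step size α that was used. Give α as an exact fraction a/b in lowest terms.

α = 1/10

F_att = 5/4·(g−p) = 5/4·(-3,3) = (-3.7500,3.7500)
o1: d²=137 > ρ²=39 → inactive
o2: d²=10 ≤ ρ²=39; F_rep = 29·(-1,-3)/10² = (-0.2900,-0.8700)
o3: d²=277 > ρ²=39 → inactive
o4: d²=61 > ρ²=39 → inactive
F = F_att + ΣF_rep = (-4.0400,2.8800)
Δp = p'−p = (-0.4040,0.2880); α = Δx/Fx = (-101/250) / (-101/25) = 1/10
check: Δy/Fy = (36/125) / (72/25) = 1/10 ✓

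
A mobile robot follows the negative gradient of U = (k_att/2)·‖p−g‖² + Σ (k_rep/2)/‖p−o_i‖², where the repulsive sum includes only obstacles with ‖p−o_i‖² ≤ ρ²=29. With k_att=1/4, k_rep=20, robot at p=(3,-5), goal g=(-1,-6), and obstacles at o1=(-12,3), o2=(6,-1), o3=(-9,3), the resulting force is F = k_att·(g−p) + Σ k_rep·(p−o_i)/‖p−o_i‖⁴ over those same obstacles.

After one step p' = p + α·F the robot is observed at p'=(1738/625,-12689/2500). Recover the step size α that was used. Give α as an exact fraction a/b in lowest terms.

α = 1/5

F_att = 1/4·(g−p) = 1/4·(-4,-1) = (-1.0000,-0.2500)
o1: d²=289 > ρ²=29 → inactive
o2: d²=25 ≤ ρ²=29; F_rep = 20·(-3,-4)/25² = (-0.0960,-0.1280)
o3: d²=208 > ρ²=29 → inactive
F = F_att + ΣF_rep = (-1.0960,-0.3780)
Δp = p'−p = (-0.2192,-0.0756); α = Δx/Fx = (-137/625) / (-137/125) = 1/5
check: Δy/Fy = (-189/2500) / (-189/500) = 1/5 ✓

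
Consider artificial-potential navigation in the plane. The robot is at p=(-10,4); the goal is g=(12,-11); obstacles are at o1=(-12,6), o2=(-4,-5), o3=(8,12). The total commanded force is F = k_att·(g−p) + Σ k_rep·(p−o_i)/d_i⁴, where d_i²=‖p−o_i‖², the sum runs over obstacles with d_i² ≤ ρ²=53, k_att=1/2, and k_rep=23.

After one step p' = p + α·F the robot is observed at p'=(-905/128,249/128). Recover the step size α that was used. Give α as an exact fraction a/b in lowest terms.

F_att = 1/2·(g−p) = 1/2·(22,-15) = (11.0000,-7.5000)
o1: d²=8 ≤ ρ²=53; F_rep = 23·(2,-2)/8² = (0.7188,-0.7188)
o2: d²=117 > ρ²=53 → inactive
o3: d²=388 > ρ²=53 → inactive
F = F_att + ΣF_rep = (11.7188,-8.2188)
Δp = p'−p = (2.9297,-2.0547); α = Δx/Fx = (375/128) / (375/32) = 1/4
check: Δy/Fy = (-263/128) / (-263/32) = 1/4 ✓

α = 1/4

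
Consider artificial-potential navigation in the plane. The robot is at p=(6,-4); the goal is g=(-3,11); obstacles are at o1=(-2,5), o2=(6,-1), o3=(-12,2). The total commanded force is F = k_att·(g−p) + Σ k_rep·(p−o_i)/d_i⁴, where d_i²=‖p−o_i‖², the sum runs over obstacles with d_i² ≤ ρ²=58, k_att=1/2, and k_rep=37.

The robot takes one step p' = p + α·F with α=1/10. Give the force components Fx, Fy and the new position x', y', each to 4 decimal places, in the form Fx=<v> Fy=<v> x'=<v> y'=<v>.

Fx=-4.5000 Fy=6.1296 x'=5.5500 y'=-3.3870

F_att = 1/2·(g−p) = 1/2·(-9,15) = (-4.5000,7.5000)
o1: d²=145 > ρ²=58 → inactive
o2: d²=9 ≤ ρ²=58; F_rep = 37·(0,-3)/9² = (0.0000,-1.3704)
o3: d²=360 > ρ²=58 → inactive
F = F_att + ΣF_rep = (-4.5000,6.1296)
p' = p + 1/10·F = (5.5500,-3.3870)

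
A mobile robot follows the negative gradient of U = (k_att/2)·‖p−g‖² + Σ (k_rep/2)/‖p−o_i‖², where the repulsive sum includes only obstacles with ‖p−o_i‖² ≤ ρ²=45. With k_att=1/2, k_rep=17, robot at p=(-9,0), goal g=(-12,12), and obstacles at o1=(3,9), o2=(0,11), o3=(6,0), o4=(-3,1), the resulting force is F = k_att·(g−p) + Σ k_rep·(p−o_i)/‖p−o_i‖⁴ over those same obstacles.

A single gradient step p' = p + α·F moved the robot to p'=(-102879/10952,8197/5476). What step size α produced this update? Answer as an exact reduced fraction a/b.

F_att = 1/2·(g−p) = 1/2·(-3,12) = (-1.5000,6.0000)
o1: d²=225 > ρ²=45 → inactive
o2: d²=202 > ρ²=45 → inactive
o3: d²=225 > ρ²=45 → inactive
o4: d²=37 ≤ ρ²=45; F_rep = 17·(-6,-1)/37² = (-0.0745,-0.0124)
F = F_att + ΣF_rep = (-1.5745,5.9876)
Δp = p'−p = (-0.3936,1.4969); α = Δx/Fx = (-4311/10952) / (-4311/2738) = 1/4
check: Δy/Fy = (8197/5476) / (8197/1369) = 1/4 ✓

α = 1/4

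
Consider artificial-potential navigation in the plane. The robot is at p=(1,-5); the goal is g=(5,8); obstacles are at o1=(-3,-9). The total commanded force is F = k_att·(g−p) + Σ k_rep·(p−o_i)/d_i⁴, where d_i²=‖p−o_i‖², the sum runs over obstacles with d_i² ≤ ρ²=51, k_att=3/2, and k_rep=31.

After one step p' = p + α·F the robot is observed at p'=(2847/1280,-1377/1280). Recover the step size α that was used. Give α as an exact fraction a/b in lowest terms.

F_att = 3/2·(g−p) = 3/2·(4,13) = (6.0000,19.5000)
o1: d²=32 ≤ ρ²=51; F_rep = 31·(4,4)/32² = (0.1211,0.1211)
F = F_att + ΣF_rep = (6.1211,19.6211)
Δp = p'−p = (1.2242,3.9242); α = Δx/Fx = (1567/1280) / (1567/256) = 1/5
check: Δy/Fy = (5023/1280) / (5023/256) = 1/5 ✓

α = 1/5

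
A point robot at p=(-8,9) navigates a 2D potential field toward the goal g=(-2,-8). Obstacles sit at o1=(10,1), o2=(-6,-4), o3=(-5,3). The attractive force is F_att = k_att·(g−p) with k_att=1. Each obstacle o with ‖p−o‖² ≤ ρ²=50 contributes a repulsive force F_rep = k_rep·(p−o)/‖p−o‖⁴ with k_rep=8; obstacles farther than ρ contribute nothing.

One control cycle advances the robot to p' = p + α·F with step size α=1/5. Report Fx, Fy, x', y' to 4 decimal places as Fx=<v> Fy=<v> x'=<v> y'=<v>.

F_att = 1·(g−p) = 1·(6,-17) = (6.0000,-17.0000)
o1: d²=388 > ρ²=50 → inactive
o2: d²=173 > ρ²=50 → inactive
o3: d²=45 ≤ ρ²=50; F_rep = 8·(-3,6)/45² = (-0.0119,0.0237)
F = F_att + ΣF_rep = (5.9881,-16.9763)
p' = p + 1/5·F = (-6.8024,5.6047)

Fx=5.9881 Fy=-16.9763 x'=-6.8024 y'=5.6047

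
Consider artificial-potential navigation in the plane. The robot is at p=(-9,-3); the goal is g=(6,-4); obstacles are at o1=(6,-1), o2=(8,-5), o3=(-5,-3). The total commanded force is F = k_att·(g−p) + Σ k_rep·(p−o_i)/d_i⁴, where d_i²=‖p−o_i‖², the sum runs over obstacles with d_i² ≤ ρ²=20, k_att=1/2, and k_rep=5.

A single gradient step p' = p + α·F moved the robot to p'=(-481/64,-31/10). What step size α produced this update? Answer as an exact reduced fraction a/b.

F_att = 1/2·(g−p) = 1/2·(15,-1) = (7.5000,-0.5000)
o1: d²=229 > ρ²=20 → inactive
o2: d²=293 > ρ²=20 → inactive
o3: d²=16 ≤ ρ²=20; F_rep = 5·(-4,0)/16² = (-0.0781,0.0000)
F = F_att + ΣF_rep = (7.4219,-0.5000)
Δp = p'−p = (1.4844,-0.1000); α = Δx/Fx = (95/64) / (475/64) = 1/5
check: Δy/Fy = (-1/10) / (-1/2) = 1/5 ✓

α = 1/5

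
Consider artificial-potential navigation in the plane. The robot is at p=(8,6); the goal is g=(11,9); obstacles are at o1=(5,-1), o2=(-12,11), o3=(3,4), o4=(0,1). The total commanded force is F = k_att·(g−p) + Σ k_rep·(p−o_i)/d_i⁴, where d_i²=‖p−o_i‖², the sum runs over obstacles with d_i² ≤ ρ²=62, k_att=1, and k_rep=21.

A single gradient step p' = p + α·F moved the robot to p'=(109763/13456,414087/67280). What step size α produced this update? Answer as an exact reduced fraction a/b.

α = 1/20

F_att = 1·(g−p) = 1·(3,3) = (3.0000,3.0000)
o1: d²=58 ≤ ρ²=62; F_rep = 21·(3,7)/58² = (0.0187,0.0437)
o2: d²=425 > ρ²=62 → inactive
o3: d²=29 ≤ ρ²=62; F_rep = 21·(5,2)/29² = (0.1249,0.0499)
o4: d²=89 > ρ²=62 → inactive
F = F_att + ΣF_rep = (3.1436,3.0936)
Δp = p'−p = (0.1572,0.1547); α = Δx/Fx = (2115/13456) / (10575/3364) = 1/20
check: Δy/Fy = (10407/67280) / (10407/3364) = 1/20 ✓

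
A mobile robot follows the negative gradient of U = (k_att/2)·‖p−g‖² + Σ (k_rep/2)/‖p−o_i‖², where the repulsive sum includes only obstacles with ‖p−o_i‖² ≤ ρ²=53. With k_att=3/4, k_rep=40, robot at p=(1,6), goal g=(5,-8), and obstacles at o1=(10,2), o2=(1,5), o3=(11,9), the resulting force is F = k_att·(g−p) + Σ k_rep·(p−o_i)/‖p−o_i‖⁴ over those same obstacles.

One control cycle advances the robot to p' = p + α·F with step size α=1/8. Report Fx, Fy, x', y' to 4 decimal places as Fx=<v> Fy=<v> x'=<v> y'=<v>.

Fx=3.0000 Fy=29.5000 x'=1.3750 y'=9.6875

F_att = 3/4·(g−p) = 3/4·(4,-14) = (3.0000,-10.5000)
o1: d²=97 > ρ²=53 → inactive
o2: d²=1 ≤ ρ²=53; F_rep = 40·(0,1)/1² = (0.0000,40.0000)
o3: d²=109 > ρ²=53 → inactive
F = F_att + ΣF_rep = (3.0000,29.5000)
p' = p + 1/8·F = (1.3750,9.6875)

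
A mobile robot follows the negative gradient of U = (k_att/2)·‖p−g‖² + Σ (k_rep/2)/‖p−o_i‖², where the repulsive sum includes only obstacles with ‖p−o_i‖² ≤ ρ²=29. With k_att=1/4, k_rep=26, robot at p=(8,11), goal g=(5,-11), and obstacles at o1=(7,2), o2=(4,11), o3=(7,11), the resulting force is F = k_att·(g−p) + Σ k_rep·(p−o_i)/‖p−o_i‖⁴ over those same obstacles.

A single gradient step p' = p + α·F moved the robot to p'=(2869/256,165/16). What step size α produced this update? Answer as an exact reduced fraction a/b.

F_att = 1/4·(g−p) = 1/4·(-3,-22) = (-0.7500,-5.5000)
o1: d²=82 > ρ²=29 → inactive
o2: d²=16 ≤ ρ²=29; F_rep = 26·(4,0)/16² = (0.4062,0.0000)
o3: d²=1 ≤ ρ²=29; F_rep = 26·(1,0)/1² = (26.0000,0.0000)
F = F_att + ΣF_rep = (25.6562,-5.5000)
Δp = p'−p = (3.2070,-0.6875); α = Δx/Fx = (821/256) / (821/32) = 1/8
check: Δy/Fy = (-11/16) / (-11/2) = 1/8 ✓

α = 1/8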